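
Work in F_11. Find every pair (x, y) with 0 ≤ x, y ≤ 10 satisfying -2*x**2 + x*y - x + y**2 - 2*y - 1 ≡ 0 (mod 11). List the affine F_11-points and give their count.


Affine F_11-points: {(2, 0), (3, 0), (3, 10), (4, 3), (4, 6), (7, 7), (7, 10), (8, 2), (8, 3), (9, 2)}; count = 10.

For each of the 121 pairs (x, y) ∈ F_11², evaluate f(x, y) mod 11. Record the zeros.
  x = 0: [0↦10, 1↦9, 2↦10, 3↦2, 4↦7, 5↦3, 6↦1, 7↦1, 8↦3, 9↦7, 10↦2]  zeros at y ∈ ∅
  x = 1: [0↦7, 1↦7, 2↦9, 3↦2, 4↦8, 5↦5, 6↦4, 7↦5, 8↦8, 9↦2, 10↦9]  zeros at y ∈ ∅
  x = 2: [0↦0, 1↦1, 2↦4, 3↦9, 4↦5, 5↦3, 6↦3, 7↦5, 8↦9, 9↦4, 10↦1]  zeros at y ∈ {0}
  x = 3: [0↦0, 1↦2, 2↦6, 3↦1, 4↦9, 5↦8, 6↦9, 7↦1, 8↦6, 9↦2, 10↦0]  zeros at y ∈ {0, 10}
  x = 4: [0↦7, 1↦10, 2↦4, 3↦0, 4↦9, 5↦9, 6↦0, 7↦4, 8↦10, 9↦7, 10↦6]  zeros at y ∈ {3, 6}
  x = 5: [0↦10, 1↦3, 2↦9, 3↦6, 4↦5, 5↦6, 6↦9, 7↦3, 8↦10, 9↦8, 10↦8]  zeros at y ∈ ∅
  x = 6: [0↦9, 1↦3, 2↦10, 3↦8, 4↦8, 5↦10, 6↦3, 7↦9, 8↦6, 9↦5, 10↦6]  zeros at y ∈ ∅
  x = 7: [0↦4, 1↦10, 2↦7, 3↦6, 4↦7, 5↦10, 6↦4, 7↦0, 8↦9, 9↦9, 10↦0]  zeros at y ∈ {7, 10}
  x = 8: [0↦6, 1↦2, 2↦0, 3↦0, 4↦2, 5↦6, 6↦1, 7↦9, 8↦8, 9↦9, 10↦1]  zeros at y ∈ {2, 3}
  x = 9: [0↦4, 1↦1, 2↦0, 3↦1, 4↦4, 5↦9, 6↦5, 7↦3, 8↦3, 9↦5, 10↦9]  zeros at y ∈ {2}
  x = 10: [0↦9, 1↦7, 2↦7, 3↦9, 4↦2, 5↦8, 6↦5, 7↦4, 8↦5, 9↦8, 10↦2]  zeros at y ∈ ∅
Collecting zeros: affine points = {(2, 0), (3, 0), (3, 10), (4, 3), (4, 6), (7, 7), (7, 10), (8, 2), (8, 3), (9, 2)}.
Total count |C(F_11)_aff| = 10.


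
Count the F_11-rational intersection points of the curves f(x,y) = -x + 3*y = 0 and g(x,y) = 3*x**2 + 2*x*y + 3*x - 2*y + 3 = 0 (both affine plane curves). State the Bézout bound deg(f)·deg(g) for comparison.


Common zeros: {(5, 9)}; count = 1; Bézout bound = 2.

deg(f) = 1, deg(g) = 2, so Bézout bound = 2.
Scan x ∈ F_11. For each x, list the y ∈ F_11 with f(x, y) ≡ 0 and those with g(x, y) ≡ 0 (mod 11); the common zeros in that column are the intersection.
  x = 0: f ≡ 0 at y ∈ {0}; g ≡ 0 at y ∈ {7}; common: ∅.
  x = 1: f ≡ 0 at y ∈ {4}; g ≡ 0 at y ∈ ∅; common: ∅.
  x = 2: f ≡ 0 at y ∈ {8}; g ≡ 0 at y ∈ {6}; common: ∅.
  x = 3: f ≡ 0 at y ∈ {1}; g ≡ 0 at y ∈ {4}; common: ∅.
  x = 4: f ≡ 0 at y ∈ {5}; g ≡ 0 at y ∈ {6}; common: ∅.
  x = 5: f ≡ 0 at y ∈ {9}; g ≡ 0 at y ∈ {9}; common: {9}.
  x = 6: f ≡ 0 at y ∈ {2}; g ≡ 0 at y ∈ {8}; common: ∅.
  x = 7: f ≡ 0 at y ∈ {6}; g ≡ 0 at y ∈ {5}; common: ∅.
  x = 8: f ≡ 0 at y ∈ {10}; g ≡ 0 at y ∈ {4}; common: ∅.
  x = 9: f ≡ 0 at y ∈ {3}; g ≡ 0 at y ∈ {7}; common: ∅.
  x = 10: f ≡ 0 at y ∈ {7}; g ≡ 0 at y ∈ {9}; common: ∅.
Collecting: common zeros = {(5, 9)}, so the count is 1.
Comparison with the Bézout bound: 1 ≤ 2 = deg(f)·deg(g), as expected for curves with no common component (the affine F_11-count falls short of the bound because intersections may lie at infinity, over extension fields, or carry multiplicity).


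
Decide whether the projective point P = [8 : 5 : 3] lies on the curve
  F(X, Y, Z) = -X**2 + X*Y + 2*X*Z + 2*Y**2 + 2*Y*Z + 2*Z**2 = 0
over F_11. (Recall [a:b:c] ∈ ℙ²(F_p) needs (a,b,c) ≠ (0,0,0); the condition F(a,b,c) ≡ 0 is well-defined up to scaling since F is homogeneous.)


F(8,5,3) ≡ 1 (mod 11); P is NOT on the curve.

Evaluate F(8, 5, 3) term-by-term (mod 11).
  -X**2 ↦ -1·64·1·1 = -64
  X*Y ↦ 1·8·5·1 = 40
  2*X*Z ↦ 2·8·1·3 = 48
  2*Y**2 ↦ 2·1·25·1 = 50
  2*Y*Z ↦ 2·1·5·3 = 30
  2*Z**2 ↦ 2·1·1·9 = 18
Sum: F(8, 5, 3) = (-64) + (40) + (48) + (50) + (30) + (18) = 122.
Reducing mod 11: 122 ≡ 1 (mod 11).
Since F(a, b, c) ≡ 1 ≠ 0 (mod 11), P does NOT lie on the curve.


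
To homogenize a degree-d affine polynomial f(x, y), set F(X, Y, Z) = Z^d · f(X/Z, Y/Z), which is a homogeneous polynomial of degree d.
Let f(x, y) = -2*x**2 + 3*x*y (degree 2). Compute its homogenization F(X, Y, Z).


F(X, Y, Z) = -2*X**2 + 3*X*Y

deg(f) = 2.
Substitute x = X/Z, y = Y/Z into f, then multiply by Z^2.
  monomial -2·x^2·y^0 ↦ -2·X^2·Y^0·Z^0.
  monomial 3·x^1·y^1 ↦ 3·X^1·Y^1·Z^0.
Collecting: F(X, Y, Z) = -2*X**2 + 3*X*Y.


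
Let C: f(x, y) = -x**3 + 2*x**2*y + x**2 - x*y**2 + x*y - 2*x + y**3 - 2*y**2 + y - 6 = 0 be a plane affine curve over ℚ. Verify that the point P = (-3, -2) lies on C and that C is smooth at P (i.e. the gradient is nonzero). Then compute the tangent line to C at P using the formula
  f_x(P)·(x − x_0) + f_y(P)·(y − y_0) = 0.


Tangent line at P: -17*x + 24*y - 3 = 0.

Step 1: f(-3, -2) = 0, so P lies on C.
Step 2: partial derivatives
  f_x(x, y) = -3*x**2 + 4*x*y + 2*x - y**2 + y - 2, f_y(x, y) = 2*x**2 - 2*x*y + x + 3*y**2 - 4*y + 1.
  f_x(P) = -17, f_y(P) = 24 (gradient nonzero, so P is smooth).
Step 3: tangent line at P: -17·(x − -3) + 24·(y − -2) = 0.
Expanding: -17*x + 24*y - 3 = 0.


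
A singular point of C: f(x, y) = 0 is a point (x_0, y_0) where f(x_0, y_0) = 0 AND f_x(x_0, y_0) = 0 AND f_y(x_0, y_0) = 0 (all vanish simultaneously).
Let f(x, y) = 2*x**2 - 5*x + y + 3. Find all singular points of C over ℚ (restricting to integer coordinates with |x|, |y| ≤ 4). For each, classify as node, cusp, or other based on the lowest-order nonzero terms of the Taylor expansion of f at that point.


No singular points in the scanned grid; C is smooth there.

Compute partial derivatives:
  f_x = 4*x - 5.
  f_y = 1.
f_y = 1 is a nonzero constant, so f_y never vanishes: no point (x, y) can satisfy f = f_x = f_y = 0. In particular no (x, y) ∈ {−4, ..., 4}² is singular; the curve is smooth.


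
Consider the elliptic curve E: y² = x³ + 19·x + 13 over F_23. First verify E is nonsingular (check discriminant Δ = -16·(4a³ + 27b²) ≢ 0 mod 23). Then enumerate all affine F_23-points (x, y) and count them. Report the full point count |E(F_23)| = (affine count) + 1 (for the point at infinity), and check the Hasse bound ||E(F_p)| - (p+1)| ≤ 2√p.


Affine points = {(0, 6), (0, 17), (2, 6), (2, 17), (5, 7), (5, 16), (7, 11), (7, 12), (9, 4), (9, 19), (11, 9), (11, 14), (15, 4), (15, 19), (18, 0), (21, 6), (21, 17), (22, 4), (22, 19)}; affine count = 19; |E(F_23)| = 20.

Discriminant check: Δ ∝ 4a³ + 27b² = 4·19³ + 27·13² = 4·6859 + 27·169 ≡ 6 (mod 23). Nonzero ⇒ E is nonsingular.
For each x ∈ F_23, compute rhs = x³ + 19·x + 13 mod 23, then count y ∈ F_23 with y² ≡ rhs.
  x = 0: rhs = 13, matching y values: 6, 17 (2 points).
  x = 1: rhs = 10, matching y values: none (0 points).
  x = 2: rhs = 13, matching y values: 6, 17 (2 points).
  x = 3: rhs = 5, matching y values: none (0 points).
  x = 4: rhs = 15, matching y values: none (0 points).
  x = 5: rhs = 3, matching y values: 7, 16 (2 points).
  x = 6: rhs = 21, matching y values: none (0 points).
  x = 7: rhs = 6, matching y values: 11, 12 (2 points).
  x = 8: rhs = 10, matching y values: none (0 points).
  x = 9: rhs = 16, matching y values: 4, 19 (2 points).
  x = 10: rhs = 7, matching y values: none (0 points).
  x = 11: rhs = 12, matching y values: 9, 14 (2 points).
  x = 12: rhs = 14, matching y values: none (0 points).
  x = 13: rhs = 19, matching y values: none (0 points).
  x = 14: rhs = 10, matching y values: none (0 points).
  x = 15: rhs = 16, matching y values: 4, 19 (2 points).
  x = 16: rhs = 20, matching y values: none (0 points).
  x = 17: rhs = 5, matching y values: none (0 points).
  x = 18: rhs = 0, matching y values: 0 (1 points).
  x = 19: rhs = 11, matching y values: none (0 points).
  x = 20: rhs = 21, matching y values: none (0 points).
  x = 21: rhs = 13, matching y values: 6, 17 (2 points).
  x = 22: rhs = 16, matching y values: 4, 19 (2 points).
Total affine count: 19.
Full point count |E(F_23)| = 19 + 1 = 20.
Hasse bound: |20 − (23+1)| = |-4| = 4 ≤ 2√23 ≈ 9.5917 ✓.


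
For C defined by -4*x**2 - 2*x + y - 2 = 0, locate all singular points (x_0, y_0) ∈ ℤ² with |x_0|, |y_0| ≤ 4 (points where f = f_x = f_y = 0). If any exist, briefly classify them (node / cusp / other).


No singular points in the scanned grid; C is smooth there.

Compute partial derivatives:
  f_x = -8*x - 2.
  f_y = 1.
f_y = 1 is a nonzero constant, so f_y never vanishes: no point (x, y) can satisfy f = f_x = f_y = 0. In particular no (x, y) ∈ {−4, ..., 4}² is singular; the curve is smooth.


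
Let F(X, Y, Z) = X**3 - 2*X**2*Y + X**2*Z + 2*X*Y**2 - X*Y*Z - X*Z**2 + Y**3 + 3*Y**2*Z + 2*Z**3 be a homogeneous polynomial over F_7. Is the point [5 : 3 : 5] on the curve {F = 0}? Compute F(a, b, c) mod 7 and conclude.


F(5,3,5) ≡ 3 (mod 7); P is NOT on the curve.

Evaluate F(5, 3, 5) term-by-term (mod 7).
  X**3 ↦ 1·125·1·1 = 125
  -2*X**2*Y ↦ -2·25·3·1 = -150
  X**2*Z ↦ 1·25·1·5 = 125
  2*X*Y**2 ↦ 2·5·9·1 = 90
  -X*Y*Z ↦ -1·5·3·5 = -75
  -X*Z**2 ↦ -1·5·1·25 = -125
  Y**3 ↦ 1·1·27·1 = 27
  3*Y**2*Z ↦ 3·1·9·5 = 135
  2*Z**3 ↦ 2·1·1·125 = 250
Sum: F(5, 3, 5) = (125) + (-150) + (125) + (90) + (-75) + (-125) + (27) + (135) + (250) = 402.
Reducing mod 7: 402 ≡ 3 (mod 7).
Since F(a, b, c) ≡ 3 ≠ 0 (mod 7), P does NOT lie on the curve.


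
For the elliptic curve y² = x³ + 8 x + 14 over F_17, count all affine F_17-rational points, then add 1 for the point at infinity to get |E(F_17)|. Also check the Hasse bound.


Affine points = {(2, 2), (2, 15), (4, 5), (4, 12), (5, 3), (5, 14), (9, 4), (9, 13), (12, 6), (12, 11)}; affine count = 10; |E(F_17)| = 11.

Discriminant check: Δ ∝ 4a³ + 27b² = 4·8³ + 27·14² = 4·512 + 27·196 ≡ 13 (mod 17). Nonzero ⇒ E is nonsingular.
For each x ∈ F_17, compute rhs = x³ + 8·x + 14 mod 17, then count y ∈ F_17 with y² ≡ rhs.
  x = 0: rhs = 14, matching y values: none (0 points).
  x = 1: rhs = 6, matching y values: none (0 points).
  x = 2: rhs = 4, matching y values: 2, 15 (2 points).
  x = 3: rhs = 14, matching y values: none (0 points).
  x = 4: rhs = 8, matching y values: 5, 12 (2 points).
  x = 5: rhs = 9, matching y values: 3, 14 (2 points).
  x = 6: rhs = 6, matching y values: none (0 points).
  x = 7: rhs = 5, matching y values: none (0 points).
  x = 8: rhs = 12, matching y values: none (0 points).
  x = 9: rhs = 16, matching y values: 4, 13 (2 points).
  x = 10: rhs = 6, matching y values: none (0 points).
  x = 11: rhs = 5, matching y values: none (0 points).
  x = 12: rhs = 2, matching y values: 6, 11 (2 points).
  x = 13: rhs = 3, matching y values: none (0 points).
  x = 14: rhs = 14, matching y values: none (0 points).
  x = 15: rhs = 7, matching y values: none (0 points).
  x = 16: rhs = 5, matching y values: none (0 points).
Total affine count: 10.
Full point count |E(F_17)| = 10 + 1 = 11.
Hasse bound: |11 − (17+1)| = |-7| = 7 ≤ 2√17 ≈ 8.2462 ✓.


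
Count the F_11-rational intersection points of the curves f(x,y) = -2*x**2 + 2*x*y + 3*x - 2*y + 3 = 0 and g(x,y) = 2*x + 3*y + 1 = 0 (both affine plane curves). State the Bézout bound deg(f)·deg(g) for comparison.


Common zeros: {(0, 7)}; count = 1; Bézout bound = 2.

deg(f) = 2, deg(g) = 1, so Bézout bound = 2.
Scan x ∈ F_11. For each x, list the y ∈ F_11 with f(x, y) ≡ 0 and those with g(x, y) ≡ 0 (mod 11); the common zeros in that column are the intersection.
  x = 0: f ≡ 0 at y ∈ {7}; g ≡ 0 at y ∈ {7}; common: {7}.
  x = 1: f ≡ 0 at y ∈ ∅; g ≡ 0 at y ∈ {10}; common: ∅.
  x = 2: f ≡ 0 at y ∈ {5}; g ≡ 0 at y ∈ {2}; common: ∅.
  x = 3: f ≡ 0 at y ∈ {7}; g ≡ 0 at y ∈ {5}; common: ∅.
  x = 4: f ≡ 0 at y ∈ {1}; g ≡ 0 at y ∈ {8}; common: ∅.
  x = 5: f ≡ 0 at y ∈ {4}; g ≡ 0 at y ∈ {0}; common: ∅.
  x = 6: f ≡ 0 at y ∈ {4}; g ≡ 0 at y ∈ {3}; common: ∅.
  x = 7: f ≡ 0 at y ∈ {8}; g ≡ 0 at y ∈ {6}; common: ∅.
  x = 8: f ≡ 0 at y ∈ {8}; g ≡ 0 at y ∈ {9}; common: ∅.
  x = 9: f ≡ 0 at y ∈ {0}; g ≡ 0 at y ∈ {1}; common: ∅.
  x = 10: f ≡ 0 at y ∈ {5}; g ≡ 0 at y ∈ {4}; common: ∅.
Collecting: common zeros = {(0, 7)}, so the count is 1.
Comparison with the Bézout bound: 1 ≤ 2 = deg(f)·deg(g), as expected for curves with no common component (the affine F_11-count falls short of the bound because intersections may lie at infinity, over extension fields, or carry multiplicity).


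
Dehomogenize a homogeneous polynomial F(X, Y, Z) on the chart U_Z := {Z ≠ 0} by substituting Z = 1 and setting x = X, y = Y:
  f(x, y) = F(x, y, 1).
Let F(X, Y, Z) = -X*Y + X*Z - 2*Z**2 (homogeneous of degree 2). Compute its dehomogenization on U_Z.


f(x, y) = -x*y + x - 2

On U_Z we set Z = 1. Each monomial c·X^i·Y^j·Z^k in F becomes c·x^i·y^j·1^k = c·x^i·y^j.
Substituting Z = 1: F(X, Y, 1) = -x*y + x - 2.
Note: deg(f) ≤ deg(F) = 2; strict inequality happens when F is divisible by Z (lost terms).


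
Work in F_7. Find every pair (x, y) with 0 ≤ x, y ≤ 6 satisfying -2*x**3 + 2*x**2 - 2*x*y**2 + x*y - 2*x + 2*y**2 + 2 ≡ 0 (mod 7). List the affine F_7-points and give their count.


Affine F_7-points: {(1, 0), (2, 2), (2, 6), (4, 4), (4, 6)}; count = 5.

For each of the 49 pairs (x, y) ∈ F_7², evaluate f(x, y) mod 7. Record the zeros.
  x = 0: [0↦2, 1↦4, 2↦3, 3↦6, 4↦6, 5↦3, 6↦4]  zeros at y ∈ ∅
  x = 1: [0↦0, 1↦1, 2↦2, 3↦3, 4↦4, 5↦5, 6↦6]  zeros at y ∈ {0}
  x = 2: [0↦4, 1↦4, 2↦0, 3↦6, 4↦1, 5↦6, 6↦0]  zeros at y ∈ {2, 6}
  x = 3: [0↦2, 1↦1, 2↦6, 3↦3, 4↦6, 5↦1, 6↦2]  zeros at y ∈ ∅
  x = 4: [0↦3, 1↦1, 2↦1, 3↦3, 4↦0, 5↦6, 6↦0]  zeros at y ∈ {4, 6}
  x = 5: [0↦2, 1↦6, 2↦1, 3↦1, 4↦6, 5↦2, 6↦3]  zeros at y ∈ ∅
  x = 6: [0↦1, 1↦4, 2↦1, 3↦6, 4↦5, 5↦5, 6↦6]  zeros at y ∈ ∅
Collecting zeros: affine points = {(1, 0), (2, 2), (2, 6), (4, 4), (4, 6)}.
Total count |C(F_7)_aff| = 5.


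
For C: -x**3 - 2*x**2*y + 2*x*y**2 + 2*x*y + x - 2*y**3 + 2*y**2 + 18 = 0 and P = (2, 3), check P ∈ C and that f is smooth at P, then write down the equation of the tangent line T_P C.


Tangent line at P: -11*x - 22*y + 88 = 0.

Step 1: f(2, 3) = 0, so P lies on C.
Step 2: partial derivatives
  f_x(x, y) = -3*x**2 - 4*x*y + 2*y**2 + 2*y + 1, f_y(x, y) = -2*x**2 + 4*x*y + 2*x - 6*y**2 + 4*y.
  f_x(P) = -11, f_y(P) = -22 (gradient nonzero, so P is smooth).
Step 3: tangent line at P: -11·(x − 2) + -22·(y − 3) = 0.
Expanding: -11*x - 22*y + 88 = 0.


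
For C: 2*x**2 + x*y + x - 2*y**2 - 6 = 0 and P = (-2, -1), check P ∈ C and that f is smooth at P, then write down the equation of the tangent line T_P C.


Tangent line at P: -8*x + 2*y - 14 = 0.

Step 1: f(-2, -1) = 0, so P lies on C.
Step 2: partial derivatives
  f_x(x, y) = 4*x + y + 1, f_y(x, y) = x - 4*y.
  f_x(P) = -8, f_y(P) = 2 (gradient nonzero, so P is smooth).
Step 3: tangent line at P: -8·(x − -2) + 2·(y − -1) = 0.
Expanding: -8*x + 2*y - 14 = 0.


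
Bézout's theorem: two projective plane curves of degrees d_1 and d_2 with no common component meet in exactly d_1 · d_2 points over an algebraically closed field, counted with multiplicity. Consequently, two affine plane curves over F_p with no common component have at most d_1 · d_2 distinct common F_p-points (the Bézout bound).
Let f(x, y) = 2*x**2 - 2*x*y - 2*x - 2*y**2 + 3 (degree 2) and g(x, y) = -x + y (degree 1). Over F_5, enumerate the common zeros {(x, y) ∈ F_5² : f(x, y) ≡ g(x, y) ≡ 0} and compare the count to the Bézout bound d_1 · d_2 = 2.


Common zeros: ∅; count = 0; Bézout bound = 2.

deg(f) = 2, deg(g) = 1, so Bézout bound = 2.
Scan x ∈ F_5. For each x, list the y ∈ F_5 with f(x, y) ≡ 0 and those with g(x, y) ≡ 0 (mod 5); the common zeros in that column are the intersection.
  x = 0: f ≡ 0 at y ∈ {2, 3}; g ≡ 0 at y ∈ {0}; common: ∅.
  x = 1: f ≡ 0 at y ∈ ∅; g ≡ 0 at y ∈ {1}; common: ∅.
  x = 2: f ≡ 0 at y ∈ ∅; g ≡ 0 at y ∈ {2}; common: ∅.
  x = 3: f ≡ 0 at y ∈ {0, 2}; g ≡ 0 at y ∈ {3}; common: ∅.
  x = 4: f ≡ 0 at y ∈ {3}; g ≡ 0 at y ∈ {4}; common: ∅.
Collecting: common zeros = ∅, so the count is 0.
Comparison with the Bézout bound: 0 ≤ 2 = deg(f)·deg(g), as expected for curves with no common component (the affine F_5-count falls short of the bound because intersections may lie at infinity, over extension fields, or carry multiplicity).


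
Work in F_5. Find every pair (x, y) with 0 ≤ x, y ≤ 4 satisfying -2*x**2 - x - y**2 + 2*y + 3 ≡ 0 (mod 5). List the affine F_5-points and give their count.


Affine F_5-points: {(0, 3), (0, 4), (1, 0), (1, 2), (2, 3), (2, 4)}; count = 6.

For each of the 25 pairs (x, y) ∈ F_5², evaluate f(x, y) mod 5. Record the zeros.
  x = 0: [0↦3, 1↦4, 2↦3, 3↦0, 4↦0]  zeros at y ∈ {3, 4}
  x = 1: [0↦0, 1↦1, 2↦0, 3↦2, 4↦2]  zeros at y ∈ {0, 2}
  x = 2: [0↦3, 1↦4, 2↦3, 3↦0, 4↦0]  zeros at y ∈ {3, 4}
  x = 3: [0↦2, 1↦3, 2↦2, 3↦4, 4↦4]  zeros at y ∈ ∅
  x = 4: [0↦2, 1↦3, 2↦2, 3↦4, 4↦4]  zeros at y ∈ ∅
Collecting zeros: affine points = {(0, 3), (0, 4), (1, 0), (1, 2), (2, 3), (2, 4)}.
Total count |C(F_5)_aff| = 6.


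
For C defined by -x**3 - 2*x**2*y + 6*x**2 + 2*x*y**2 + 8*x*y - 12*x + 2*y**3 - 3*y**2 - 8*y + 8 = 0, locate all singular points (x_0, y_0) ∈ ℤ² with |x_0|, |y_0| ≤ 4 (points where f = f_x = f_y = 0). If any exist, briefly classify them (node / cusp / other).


Singular points: {(2, 0)}; classification: cusp.

Compute partial derivatives:
  f_x = -3*x**2 - 4*x*y + 12*x + 2*y**2 + 8*y - 12.
  f_y = -2*x**2 + 4*x*y + 8*x + 6*y**2 - 6*y - 8.
Scan x_0 ∈ {−4, ..., 4}. For each x_0, f_y(x_0, y) is a polynomial in y; find its integer roots y ∈ {−4, ..., 4}, then test f_x and f at those candidates.
  x = -4: f_y(-4, y) = 6*y**2 - 22*y - 72; no integer root y with |y| ≤ 4.
  x = -3: f_y(-3, y) = 6*y**2 - 18*y - 50; no integer root y with |y| ≤ 4.
  x = -2: f_y(-2, y) = 6*y**2 - 14*y - 32; no integer root y with |y| ≤ 4.
  x = -1: f_y(-1, y) = 6*y**2 - 10*y - 18; no integer root y with |y| ≤ 4.
  x = 0: f_y(0, y) = 6*y**2 - 6*y - 8; no integer root y with |y| ≤ 4.
  x = 1: f_y(1, y) = 6*y**2 - 2*y - 2; no integer root y with |y| ≤ 4.
  x = 2: f_y(2, y) = 6*y**2 + 2*y; vanishes at y ∈ {0}. (2, 0): f_x = 0, f = 0 — SINGULAR.
  x = 3: f_y(3, y) = 6*y**2 + 6*y - 2; no integer root y with |y| ≤ 4.
  x = 4: f_y(4, y) = 6*y**2 + 10*y - 8; no integer root y with |y| ≤ 4.
Only singular point on the grid: (2, 0).
Classify: substitute x = 2 + u, y = 0 + v and expand: f = -u**3 - 2*u**2*v + 2*u*v**2 + 2*v**3 + v**2.
No constant or linear terms (consistent with a singular point). Quadratic part: v**2. Cubic part: -u**3 - 2*u**2*v + 2*u*v**2 + 2*v**3.
The quadratic part v**2 is a perfect square, so there is a single (double) tangent line v = 0, i.e. y = 0. Restricting the cubic part to that line (v = 0) leaves -u**3 ≠ 0, so f is not divisible by v and the branch is v² ≈ u**3 to lowest order — this is a cusp.
Classification: cusp.


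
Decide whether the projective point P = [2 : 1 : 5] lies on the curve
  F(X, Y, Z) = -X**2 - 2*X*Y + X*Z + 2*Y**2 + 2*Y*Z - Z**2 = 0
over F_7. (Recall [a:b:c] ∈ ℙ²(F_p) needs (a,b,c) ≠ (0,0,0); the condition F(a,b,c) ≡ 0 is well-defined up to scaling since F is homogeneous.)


F(2,1,5) ≡ 3 (mod 7); P is NOT on the curve.

Evaluate F(2, 1, 5) term-by-term (mod 7).
  -X**2 ↦ -1·4·1·1 = -4
  -2*X*Y ↦ -2·2·1·1 = -4
  X*Z ↦ 1·2·1·5 = 10
  2*Y**2 ↦ 2·1·1·1 = 2
  2*Y*Z ↦ 2·1·1·5 = 10
  -Z**2 ↦ -1·1·1·25 = -25
Sum: F(2, 1, 5) = (-4) + (-4) + (10) + (2) + (10) + (-25) = -11.
Reducing mod 7: -11 ≡ 3 (mod 7).
Since F(a, b, c) ≡ 3 ≠ 0 (mod 7), P does NOT lie on the curve.


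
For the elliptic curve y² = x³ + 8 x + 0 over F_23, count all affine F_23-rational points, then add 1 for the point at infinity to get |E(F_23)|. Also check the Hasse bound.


Affine points = {(0, 0), (1, 3), (1, 20), (2, 1), (2, 22), (4, 2), (4, 21), (5, 2), (5, 21), (7, 10), (7, 13), (8, 1), (8, 22), (11, 4), (11, 19), (13, 1), (13, 22), (14, 2), (14, 21), (17, 9), (17, 14), (20, 8), (20, 15)}; affine count = 23; |E(F_23)| = 24.

Discriminant check: Δ ∝ 4a³ + 27b² = 4·8³ + 27·0² = 4·512 + 27·0 ≡ 1 (mod 23). Nonzero ⇒ E is nonsingular.
For each x ∈ F_23, compute rhs = x³ + 8·x + 0 mod 23, then count y ∈ F_23 with y² ≡ rhs.
  x = 0: rhs = 0, matching y values: 0 (1 points).
  x = 1: rhs = 9, matching y values: 3, 20 (2 points).
  x = 2: rhs = 1, matching y values: 1, 22 (2 points).
  x = 3: rhs = 5, matching y values: none (0 points).
  x = 4: rhs = 4, matching y values: 2, 21 (2 points).
  x = 5: rhs = 4, matching y values: 2, 21 (2 points).
  x = 6: rhs = 11, matching y values: none (0 points).
  x = 7: rhs = 8, matching y values: 10, 13 (2 points).
  x = 8: rhs = 1, matching y values: 1, 22 (2 points).
  x = 9: rhs = 19, matching y values: none (0 points).
  x = 10: rhs = 22, matching y values: none (0 points).
  x = 11: rhs = 16, matching y values: 4, 19 (2 points).
  x = 12: rhs = 7, matching y values: none (0 points).
  x = 13: rhs = 1, matching y values: 1, 22 (2 points).
  x = 14: rhs = 4, matching y values: 2, 21 (2 points).
  x = 15: rhs = 22, matching y values: none (0 points).
  x = 16: rhs = 15, matching y values: none (0 points).
  x = 17: rhs = 12, matching y values: 9, 14 (2 points).
  x = 18: rhs = 19, matching y values: none (0 points).
  x = 19: rhs = 19, matching y values: none (0 points).
  x = 20: rhs = 18, matching y values: 8, 15 (2 points).
  x = 21: rhs = 22, matching y values: none (0 points).
  x = 22: rhs = 14, matching y values: none (0 points).
Total affine count: 23.
Full point count |E(F_23)| = 23 + 1 = 24.
Hasse bound: |24 − (23+1)| = |0| = 0 ≤ 2√23 ≈ 9.5917 ✓.


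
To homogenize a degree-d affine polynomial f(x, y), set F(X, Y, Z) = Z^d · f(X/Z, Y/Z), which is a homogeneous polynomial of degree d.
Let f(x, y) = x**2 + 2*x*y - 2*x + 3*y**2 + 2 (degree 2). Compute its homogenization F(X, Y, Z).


F(X, Y, Z) = X**2 + 2*X*Y - 2*X*Z + 3*Y**2 + 2*Z**2

deg(f) = 2.
Substitute x = X/Z, y = Y/Z into f, then multiply by Z^2.
  monomial 1·x^2·y^0 ↦ 1·X^2·Y^0·Z^0.
  monomial 2·x^1·y^1 ↦ 2·X^1·Y^1·Z^0.
  monomial -2·x^1·y^0 ↦ -2·X^1·Y^0·Z^1.
  monomial 3·x^0·y^2 ↦ 3·X^0·Y^2·Z^0.
  monomial 2·x^0·y^0 ↦ 2·X^0·Y^0·Z^2.
Collecting: F(X, Y, Z) = X**2 + 2*X*Y - 2*X*Z + 3*Y**2 + 2*Z**2.


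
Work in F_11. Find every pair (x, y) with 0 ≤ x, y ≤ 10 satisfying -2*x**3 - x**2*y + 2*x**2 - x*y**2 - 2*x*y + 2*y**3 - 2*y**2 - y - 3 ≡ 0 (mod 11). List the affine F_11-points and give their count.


Affine F_11-points: {(1, 6), (2, 0), (2, 1), (3, 4), (4, 0), (4, 6), (4, 8), (5, 5), (5, 10), (6, 0), (6, 1), (6, 3), (9, 1), (10, 7)}; count = 14.

For each of the 121 pairs (x, y) ∈ F_11², evaluate f(x, y) mod 11. Record the zeros.
  x = 0: [0↦8, 1↦7, 2↦3, 3↦8, 4↦1, 5↦5, 6↦10, 7↦6, 8↦5, 9↦8, 10↦5]  zeros at y ∈ ∅
  x = 1: [0↦8, 1↦3, 2↦4, 3↦1, 4↦6, 5↦9, 6↦0, 7↦2, 8↦5, 9↦10, 10↦7]  zeros at y ∈ {6}
  x = 2: [0↦0, 1↦0, 2↦4, 3↦2, 4↦6, 5↦6, 6↦3, 7↦9, 8↦3, 9↦8, 10↦3]  zeros at y ∈ {0, 1}
  x = 3: [0↦5, 1↦8, 2↦2, 3↦10, 4↦0, 5↦6, 6↦7, 7↦4, 8↦9, 9↦1, 10↦3]  zeros at y ∈ {4}
  x = 4: [0↦0, 1↦4, 2↦8, 3↦2, 4↦9, 5↦8, 6↦0, 7↦8, 8↦0, 9↦10, 10↦6]  zeros at y ∈ {0, 6, 8}
  x = 5: [0↦6, 1↦9, 2↦10, 3↦10, 4↦10, 5↦0, 6↦3, 7↦9, 8↦8, 9↦1, 10↦0]  zeros at y ∈ {5, 10}
  x = 6: [0↦0, 1↦0, 2↦7, 3↦0, 4↦2, 5↦3, 6↦4, 7↦6, 8↦10, 9↦6, 10↦6]  zeros at y ∈ {0, 1, 3}
  x = 7: [0↦3, 1↦9, 2↦9, 3↦4, 4↦6, 5↦5, 6↦2, 7↦9, 8↦5, 9↦2, 10↦1]  zeros at y ∈ ∅
  x = 8: [0↦3, 1↦2, 2↦4, 3↦10, 4↦10, 5↦5, 6↦7, 7↦6, 8↦3, 9↦10, 10↦6]  zeros at y ∈ ∅
  x = 9: [0↦10, 1↦0, 2↦2, 3↦6, 4↦2, 5↦2, 6↦7, 7↦7, 8↦3, 9↦7, 10↦9]  zeros at y ∈ {1}
  x = 10: [0↦1, 1↦2, 2↦2, 3↦2, 4↦3, 5↦6, 6↦1, 7↦0, 8↦4, 9↦3, 10↦9]  zeros at y ∈ {7}
Collecting zeros: affine points = {(1, 6), (2, 0), (2, 1), (3, 4), (4, 0), (4, 6), (4, 8), (5, 5), (5, 10), (6, 0), (6, 1), (6, 3), (9, 1), (10, 7)}.
Total count |C(F_11)_aff| = 14.


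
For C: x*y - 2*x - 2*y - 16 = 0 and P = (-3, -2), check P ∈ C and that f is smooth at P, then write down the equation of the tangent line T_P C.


Tangent line at P: -4*x - 5*y - 22 = 0.

Step 1: f(-3, -2) = 0, so P lies on C.
Step 2: partial derivatives
  f_x(x, y) = y - 2, f_y(x, y) = x - 2.
  f_x(P) = -4, f_y(P) = -5 (gradient nonzero, so P is smooth).
Step 3: tangent line at P: -4·(x − -3) + -5·(y − -2) = 0.
Expanding: -4*x - 5*y - 22 = 0.


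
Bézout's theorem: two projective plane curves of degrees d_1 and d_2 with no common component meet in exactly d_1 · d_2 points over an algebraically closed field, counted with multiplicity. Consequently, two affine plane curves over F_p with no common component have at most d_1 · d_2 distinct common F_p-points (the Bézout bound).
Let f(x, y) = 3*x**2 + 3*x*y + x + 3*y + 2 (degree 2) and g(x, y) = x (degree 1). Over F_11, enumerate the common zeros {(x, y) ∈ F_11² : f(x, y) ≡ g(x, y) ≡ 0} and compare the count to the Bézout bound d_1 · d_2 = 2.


Common zeros: {(0, 3)}; count = 1; Bézout bound = 2.

deg(f) = 2, deg(g) = 1, so Bézout bound = 2.
Scan x ∈ F_11. For each x, list the y ∈ F_11 with f(x, y) ≡ 0 and those with g(x, y) ≡ 0 (mod 11); the common zeros in that column are the intersection.
  x = 0: f ≡ 0 at y ∈ {3}; g ≡ 0 at y ∈ {0, 1, 2, 3, 4, 5, 6, 7, 8, 9, 10}; common: {3}.
  x = 1: f ≡ 0 at y ∈ {10}; g ≡ 0 at y ∈ ∅; common: ∅.
  x = 2: f ≡ 0 at y ∈ {8}; g ≡ 0 at y ∈ ∅; common: ∅.
  x = 3: f ≡ 0 at y ∈ {1}; g ≡ 0 at y ∈ ∅; common: ∅.
  x = 4: f ≡ 0 at y ∈ {3}; g ≡ 0 at y ∈ ∅; common: ∅.
  x = 5: f ≡ 0 at y ∈ {4}; g ≡ 0 at y ∈ ∅; common: ∅.
  x = 6: f ≡ 0 at y ∈ {6}; g ≡ 0 at y ∈ ∅; common: ∅.
  x = 7: f ≡ 0 at y ∈ {10}; g ≡ 0 at y ∈ ∅; common: ∅.
  x = 8: f ≡ 0 at y ∈ {8}; g ≡ 0 at y ∈ ∅; common: ∅.
  x = 9: f ≡ 0 at y ∈ {4}; g ≡ 0 at y ∈ ∅; common: ∅.
  x = 10: f ≡ 0 at y ∈ ∅; g ≡ 0 at y ∈ ∅; common: ∅.
Collecting: common zeros = {(0, 3)}, so the count is 1.
Comparison with the Bézout bound: 1 ≤ 2 = deg(f)·deg(g), as expected for curves with no common component (the affine F_11-count falls short of the bound because intersections may lie at infinity, over extension fields, or carry multiplicity).


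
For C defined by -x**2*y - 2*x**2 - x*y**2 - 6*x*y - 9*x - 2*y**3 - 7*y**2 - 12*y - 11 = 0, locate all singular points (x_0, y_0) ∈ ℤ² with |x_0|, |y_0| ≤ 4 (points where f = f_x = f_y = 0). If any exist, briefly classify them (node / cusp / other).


Singular points: {(-2, -1)}; classification: node.

Compute partial derivatives:
  f_x = -2*x*y - 4*x - y**2 - 6*y - 9.
  f_y = -x**2 - 2*x*y - 6*x - 6*y**2 - 14*y - 12.
Scan x_0 ∈ {−4, ..., 4}. For each x_0, f_y(x_0, y) is a polynomial in y; find its integer roots y ∈ {−4, ..., 4}, then test f_x and f at those candidates.
  x = -4: f_y(-4, y) = -6*y**2 - 6*y - 4; no integer root y with |y| ≤ 4.
  x = -3: f_y(-3, y) = -6*y**2 - 8*y - 3; no integer root y with |y| ≤ 4.
  x = -2: f_y(-2, y) = -6*y**2 - 10*y - 4; vanishes at y ∈ {-1}. (-2, -1): f_x = 0, f = 0 — SINGULAR.
  x = -1: f_y(-1, y) = -6*y**2 - 12*y - 7; no integer root y with |y| ≤ 4.
  x = 0: f_y(0, y) = -6*y**2 - 14*y - 12; no integer root y with |y| ≤ 4.
  x = 1: f_y(1, y) = -6*y**2 - 16*y - 19; no integer root y with |y| ≤ 4.
  x = 2: f_y(2, y) = -6*y**2 - 18*y - 28; no integer root y with |y| ≤ 4.
  x = 3: f_y(3, y) = -6*y**2 - 20*y - 39; no integer root y with |y| ≤ 4.
  x = 4: f_y(4, y) = -6*y**2 - 22*y - 52; no integer root y with |y| ≤ 4.
Only singular point on the grid: (-2, -1).
Classify: substitute x = -2 + u, y = -1 + v and expand: f = -u**2*v - u**2 - u*v**2 - 2*v**3 + v**2.
No constant or linear terms (consistent with a singular point). Quadratic part: -u**2 + v**2. Cubic part: -u**2*v - u*v**2 - 2*v**3.
The quadratic part v**2 - u**2 = (v − u)(v + u) splits into two distinct linear factors, so there are two distinct tangent lines y − -1 = ±(x − -2) — this is a node (ordinary double point).
Classification: node.


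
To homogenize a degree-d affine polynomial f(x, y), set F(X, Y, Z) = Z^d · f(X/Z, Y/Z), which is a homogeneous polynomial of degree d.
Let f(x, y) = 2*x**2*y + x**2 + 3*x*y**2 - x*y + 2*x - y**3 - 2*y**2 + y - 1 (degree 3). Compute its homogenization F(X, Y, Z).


F(X, Y, Z) = 2*X**2*Y + X**2*Z + 3*X*Y**2 - X*Y*Z + 2*X*Z**2 - Y**3 - 2*Y**2*Z + Y*Z**2 - Z**3

deg(f) = 3.
Substitute x = X/Z, y = Y/Z into f, then multiply by Z^3.
  monomial 2·x^2·y^1 ↦ 2·X^2·Y^1·Z^0.
  monomial 1·x^2·y^0 ↦ 1·X^2·Y^0·Z^1.
  monomial 3·x^1·y^2 ↦ 3·X^1·Y^2·Z^0.
  monomial -1·x^1·y^1 ↦ -1·X^1·Y^1·Z^1.
  monomial 2·x^1·y^0 ↦ 2·X^1·Y^0·Z^2.
  monomial -1·x^0·y^3 ↦ -1·X^0·Y^3·Z^0.
  monomial -2·x^0·y^2 ↦ -2·X^0·Y^2·Z^1.
  monomial 1·x^0·y^1 ↦ 1·X^0·Y^1·Z^2.
  monomial -1·x^0·y^0 ↦ -1·X^0·Y^0·Z^3.
Collecting: F(X, Y, Z) = 2*X**2*Y + X**2*Z + 3*X*Y**2 - X*Y*Z + 2*X*Z**2 - Y**3 - 2*Y**2*Z + Y*Z**2 - Z**3.


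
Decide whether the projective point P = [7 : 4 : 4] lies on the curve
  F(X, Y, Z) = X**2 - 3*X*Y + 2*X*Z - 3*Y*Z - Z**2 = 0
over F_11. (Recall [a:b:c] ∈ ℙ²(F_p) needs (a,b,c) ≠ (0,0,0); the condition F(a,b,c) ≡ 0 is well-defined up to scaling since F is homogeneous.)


F(7,4,4) ≡ 1 (mod 11); P is NOT on the curve.

Evaluate F(7, 4, 4) term-by-term (mod 11).
  X**2 ↦ 1·49·1·1 = 49
  -3*X*Y ↦ -3·7·4·1 = -84
  2*X*Z ↦ 2·7·1·4 = 56
  -3*Y*Z ↦ -3·1·4·4 = -48
  -Z**2 ↦ -1·1·1·16 = -16
Sum: F(7, 4, 4) = (49) + (-84) + (56) + (-48) + (-16) = -43.
Reducing mod 11: -43 ≡ 1 (mod 11).
Since F(a, b, c) ≡ 1 ≠ 0 (mod 11), P does NOT lie on the curve.


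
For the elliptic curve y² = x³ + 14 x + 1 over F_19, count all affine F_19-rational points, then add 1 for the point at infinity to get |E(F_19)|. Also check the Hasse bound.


Affine points = {(0, 1), (0, 18), (1, 4), (1, 15), (4, 8), (4, 11), (5, 5), (5, 14), (6, 4), (6, 15), (7, 9), (7, 10), (8, 6), (8, 13), (9, 1), (9, 18), (10, 1), (10, 18), (11, 2), (11, 17), (12, 4), (12, 15), (13, 9), (13, 10), (18, 9), (18, 10)}; affine count = 26; |E(F_19)| = 27.

Discriminant check: Δ ∝ 4a³ + 27b² = 4·14³ + 27·1² = 4·2744 + 27·1 ≡ 2 (mod 19). Nonzero ⇒ E is nonsingular.
For each x ∈ F_19, compute rhs = x³ + 14·x + 1 mod 19, then count y ∈ F_19 with y² ≡ rhs.
  x = 0: rhs = 1, matching y values: 1, 18 (2 points).
  x = 1: rhs = 16, matching y values: 4, 15 (2 points).
  x = 2: rhs = 18, matching y values: none (0 points).
  x = 3: rhs = 13, matching y values: none (0 points).
  x = 4: rhs = 7, matching y values: 8, 11 (2 points).
  x = 5: rhs = 6, matching y values: 5, 14 (2 points).
  x = 6: rhs = 16, matching y values: 4, 15 (2 points).
  x = 7: rhs = 5, matching y values: 9, 10 (2 points).
  x = 8: rhs = 17, matching y values: 6, 13 (2 points).
  x = 9: rhs = 1, matching y values: 1, 18 (2 points).
  x = 10: rhs = 1, matching y values: 1, 18 (2 points).
  x = 11: rhs = 4, matching y values: 2, 17 (2 points).
  x = 12: rhs = 16, matching y values: 4, 15 (2 points).
  x = 13: rhs = 5, matching y values: 9, 10 (2 points).
  x = 14: rhs = 15, matching y values: none (0 points).
  x = 15: rhs = 14, matching y values: none (0 points).
  x = 16: rhs = 8, matching y values: none (0 points).
  x = 17: rhs = 3, matching y values: none (0 points).
  x = 18: rhs = 5, matching y values: 9, 10 (2 points).
Total affine count: 26.
Full point count |E(F_19)| = 26 + 1 = 27.
Hasse bound: |27 − (19+1)| = |7| = 7 ≤ 2√19 ≈ 8.7178 ✓.


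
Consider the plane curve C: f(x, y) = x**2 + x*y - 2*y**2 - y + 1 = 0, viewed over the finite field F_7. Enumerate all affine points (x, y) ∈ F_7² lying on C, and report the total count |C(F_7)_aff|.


Affine F_7-points: {(0, 4), (0, 6), (1, 1), (1, 6), (3, 4), (5, 1)}; count = 6.

For each of the 49 pairs (x, y) ∈ F_7², evaluate f(x, y) mod 7. Record the zeros.
  x = 0: [0↦1, 1↦5, 2↦5, 3↦1, 4↦0, 5↦2, 6↦0]  zeros at y ∈ {4, 6}
  x = 1: [0↦2, 1↦0, 2↦1, 3↦5, 4↦5, 5↦1, 6↦0]  zeros at y ∈ {1, 6}
  x = 2: [0↦5, 1↦4, 2↦6, 3↦4, 4↦5, 5↦2, 6↦2]  zeros at y ∈ ∅
  x = 3: [0↦3, 1↦3, 2↦6, 3↦5, 4↦0, 5↦5, 6↦6]  zeros at y ∈ {4}
  x = 4: [0↦3, 1↦4, 2↦1, 3↦1, 4↦4, 5↦3, 6↦5]  zeros at y ∈ ∅
  x = 5: [0↦5, 1↦0, 2↦5, 3↦6, 4↦3, 5↦3, 6↦6]  zeros at y ∈ {1}
  x = 6: [0↦2, 1↦5, 2↦4, 3↦6, 4↦4, 5↦5, 6↦2]  zeros at y ∈ ∅
Collecting zeros: affine points = {(0, 4), (0, 6), (1, 1), (1, 6), (3, 4), (5, 1)}.
Total count |C(F_7)_aff| = 6.


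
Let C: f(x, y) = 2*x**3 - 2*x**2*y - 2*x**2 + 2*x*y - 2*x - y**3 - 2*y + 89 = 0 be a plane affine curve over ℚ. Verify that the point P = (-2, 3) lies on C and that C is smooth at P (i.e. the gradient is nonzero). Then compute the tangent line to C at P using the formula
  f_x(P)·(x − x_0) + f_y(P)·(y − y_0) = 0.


Tangent line at P: 60*x - 41*y + 243 = 0.

Step 1: f(-2, 3) = 0, so P lies on C.
Step 2: partial derivatives
  f_x(x, y) = 6*x**2 - 4*x*y - 4*x + 2*y - 2, f_y(x, y) = -2*x**2 + 2*x - 3*y**2 - 2.
  f_x(P) = 60, f_y(P) = -41 (gradient nonzero, so P is smooth).
Step 3: tangent line at P: 60·(x − -2) + -41·(y − 3) = 0.
Expanding: 60*x - 41*y + 243 = 0.


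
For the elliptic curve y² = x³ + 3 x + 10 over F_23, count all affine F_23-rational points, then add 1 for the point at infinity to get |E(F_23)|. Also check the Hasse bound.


Affine points = {(2, 1), (2, 22), (3, 0), (5, 9), (5, 14), (7, 11), (7, 12), (12, 7), (12, 16), (14, 6), (14, 17), (15, 7), (15, 16), (17, 11), (17, 12), (18, 10), (18, 13), (19, 7), (19, 16), (22, 11), (22, 12)}; affine count = 21; |E(F_23)| = 22.

Discriminant check: Δ ∝ 4a³ + 27b² = 4·3³ + 27·10² = 4·27 + 27·100 ≡ 2 (mod 23). Nonzero ⇒ E is nonsingular.
For each x ∈ F_23, compute rhs = x³ + 3·x + 10 mod 23, then count y ∈ F_23 with y² ≡ rhs.
  x = 0: rhs = 10, matching y values: none (0 points).
  x = 1: rhs = 14, matching y values: none (0 points).
  x = 2: rhs = 1, matching y values: 1, 22 (2 points).
  x = 3: rhs = 0, matching y values: 0 (1 points).
  x = 4: rhs = 17, matching y values: none (0 points).
  x = 5: rhs = 12, matching y values: 9, 14 (2 points).
  x = 6: rhs = 14, matching y values: none (0 points).
  x = 7: rhs = 6, matching y values: 11, 12 (2 points).
  x = 8: rhs = 17, matching y values: none (0 points).
  x = 9: rhs = 7, matching y values: none (0 points).
  x = 10: rhs = 5, matching y values: none (0 points).
  x = 11: rhs = 17, matching y values: none (0 points).
  x = 12: rhs = 3, matching y values: 7, 16 (2 points).
  x = 13: rhs = 15, matching y values: none (0 points).
  x = 14: rhs = 13, matching y values: 6, 17 (2 points).
  x = 15: rhs = 3, matching y values: 7, 16 (2 points).
  x = 16: rhs = 14, matching y values: none (0 points).
  x = 17: rhs = 6, matching y values: 11, 12 (2 points).
  x = 18: rhs = 8, matching y values: 10, 13 (2 points).
  x = 19: rhs = 3, matching y values: 7, 16 (2 points).
  x = 20: rhs = 20, matching y values: none (0 points).
  x = 21: rhs = 19, matching y values: none (0 points).
  x = 22: rhs = 6, matching y values: 11, 12 (2 points).
Total affine count: 21.
Full point count |E(F_23)| = 21 + 1 = 22.
Hasse bound: |22 − (23+1)| = |-2| = 2 ≤ 2√23 ≈ 9.5917 ✓.


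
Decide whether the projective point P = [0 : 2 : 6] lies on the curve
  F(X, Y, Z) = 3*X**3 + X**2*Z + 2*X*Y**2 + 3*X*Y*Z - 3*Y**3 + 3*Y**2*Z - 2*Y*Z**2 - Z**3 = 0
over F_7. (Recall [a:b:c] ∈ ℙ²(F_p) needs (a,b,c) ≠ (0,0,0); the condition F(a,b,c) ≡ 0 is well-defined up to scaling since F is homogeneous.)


F(0,2,6) ≡ 3 (mod 7); P is NOT on the curve.

Evaluate F(0, 2, 6) term-by-term (mod 7).
  3*X**3 ↦ 3·0·1·1 = 0
  X**2*Z ↦ 1·0·1·6 = 0
  2*X*Y**2 ↦ 2·0·4·1 = 0
  3*X*Y*Z ↦ 3·0·2·6 = 0
  -3*Y**3 ↦ -3·1·8·1 = -24
  3*Y**2*Z ↦ 3·1·4·6 = 72
  -2*Y*Z**2 ↦ -2·1·2·36 = -144
  -Z**3 ↦ -1·1·1·216 = -216
Sum: F(0, 2, 6) = (0) + (0) + (0) + (0) + (-24) + (72) + (-144) + (-216) = -312.
Reducing mod 7: -312 ≡ 3 (mod 7).
Since F(a, b, c) ≡ 3 ≠ 0 (mod 7), P does NOT lie on the curve.


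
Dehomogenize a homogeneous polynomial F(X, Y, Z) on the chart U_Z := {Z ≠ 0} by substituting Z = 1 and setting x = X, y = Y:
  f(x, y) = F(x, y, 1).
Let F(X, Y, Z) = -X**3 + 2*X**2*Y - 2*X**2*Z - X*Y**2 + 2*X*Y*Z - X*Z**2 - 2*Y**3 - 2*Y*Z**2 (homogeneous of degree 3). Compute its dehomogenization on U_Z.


f(x, y) = -x**3 + 2*x**2*y - 2*x**2 - x*y**2 + 2*x*y - x - 2*y**3 - 2*y

On U_Z we set Z = 1. Each monomial c·X^i·Y^j·Z^k in F becomes c·x^i·y^j·1^k = c·x^i·y^j.
Substituting Z = 1: F(X, Y, 1) = -x**3 + 2*x**2*y - 2*x**2 - x*y**2 + 2*x*y - x - 2*y**3 - 2*y.
Note: deg(f) ≤ deg(F) = 3; strict inequality happens when F is divisible by Z (lost terms).


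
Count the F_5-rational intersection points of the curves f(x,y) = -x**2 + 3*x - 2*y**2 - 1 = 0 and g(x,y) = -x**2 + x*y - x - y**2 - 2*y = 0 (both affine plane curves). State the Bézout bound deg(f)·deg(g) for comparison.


Common zeros: {(4, 0)}; count = 1; Bézout bound = 4.

deg(f) = 2, deg(g) = 2, so Bézout bound = 4.
Scan x ∈ F_5. For each x, list the y ∈ F_5 with f(x, y) ≡ 0 and those with g(x, y) ≡ 0 (mod 5); the common zeros in that column are the intersection.
  x = 0: f ≡ 0 at y ∈ ∅; g ≡ 0 at y ∈ {0, 3}; common: ∅.
  x = 1: f ≡ 0 at y ∈ ∅; g ≡ 0 at y ∈ ∅; common: ∅.
  x = 2: f ≡ 0 at y ∈ ∅; g ≡ 0 at y ∈ {2, 3}; common: ∅.
  x = 3: f ≡ 0 at y ∈ ∅; g ≡ 0 at y ∈ ∅; common: ∅.
  x = 4: f ≡ 0 at y ∈ {0}; g ≡ 0 at y ∈ {0, 2}; common: {0}.
Collecting: common zeros = {(4, 0)}, so the count is 1.
Comparison with the Bézout bound: 1 ≤ 4 = deg(f)·deg(g), as expected for curves with no common component (the affine F_5-count falls short of the bound because intersections may lie at infinity, over extension fields, or carry multiplicity).


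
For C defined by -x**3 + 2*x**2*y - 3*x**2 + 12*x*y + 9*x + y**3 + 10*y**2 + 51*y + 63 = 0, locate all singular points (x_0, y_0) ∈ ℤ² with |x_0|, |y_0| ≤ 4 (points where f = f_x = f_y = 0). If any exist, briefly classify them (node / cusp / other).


Singular points: {(-3, -3)}; classification: cusp.

Compute partial derivatives:
  f_x = -3*x**2 + 4*x*y - 6*x + 12*y + 9.
  f_y = 2*x**2 + 12*x + 3*y**2 + 20*y + 51.
Scan x_0 ∈ {−4, ..., 4}. For each x_0, f_y(x_0, y) is a polynomial in y; find its integer roots y ∈ {−4, ..., 4}, then test f_x and f at those candidates.
  x = -4: f_y(-4, y) = 3*y**2 + 20*y + 35; no integer root y with |y| ≤ 4.
  x = -3: f_y(-3, y) = 3*y**2 + 20*y + 33; vanishes at y ∈ {-3}. (-3, -3): f_x = 0, f = 0 — SINGULAR.
  x = -2: f_y(-2, y) = 3*y**2 + 20*y + 35; no integer root y with |y| ≤ 4.
  x = -1: f_y(-1, y) = 3*y**2 + 20*y + 41; no integer root y with |y| ≤ 4.
  x = 0: f_y(0, y) = 3*y**2 + 20*y + 51; no integer root y with |y| ≤ 4.
  x = 1: f_y(1, y) = 3*y**2 + 20*y + 65; no integer root y with |y| ≤ 4.
  x = 2: f_y(2, y) = 3*y**2 + 20*y + 83; no integer root y with |y| ≤ 4.
  x = 3: f_y(3, y) = 3*y**2 + 20*y + 105; no integer root y with |y| ≤ 4.
  x = 4: f_y(4, y) = 3*y**2 + 20*y + 131; no integer root y with |y| ≤ 4.
Only singular point on the grid: (-3, -3).
Classify: substitute x = -3 + u, y = -3 + v and expand: f = -u**3 + 2*u**2*v + v**3 + v**2.
No constant or linear terms (consistent with a singular point). Quadratic part: v**2. Cubic part: -u**3 + 2*u**2*v + v**3.
The quadratic part v**2 is a perfect square, so there is a single (double) tangent line v = 0, i.e. y = -3. Restricting the cubic part to that line (v = 0) leaves -u**3 ≠ 0, so f is not divisible by v and the branch is v² ≈ u**3 to lowest order — this is a cusp.
Classification: cusp.
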